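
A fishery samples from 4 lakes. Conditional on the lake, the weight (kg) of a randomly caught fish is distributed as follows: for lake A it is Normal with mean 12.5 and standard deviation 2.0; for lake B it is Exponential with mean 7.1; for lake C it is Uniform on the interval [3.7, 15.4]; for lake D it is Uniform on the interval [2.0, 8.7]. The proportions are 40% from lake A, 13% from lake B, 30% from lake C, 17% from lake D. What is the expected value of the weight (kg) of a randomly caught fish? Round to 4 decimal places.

9.6975

Component means — A: 12.5; B: 7.1; C: 9.55; D: 5.35.
E[X] = 0.4·12.5 + 0.13·7.1 + 0.3·9.55 + 0.17·5.35 = 9.6975.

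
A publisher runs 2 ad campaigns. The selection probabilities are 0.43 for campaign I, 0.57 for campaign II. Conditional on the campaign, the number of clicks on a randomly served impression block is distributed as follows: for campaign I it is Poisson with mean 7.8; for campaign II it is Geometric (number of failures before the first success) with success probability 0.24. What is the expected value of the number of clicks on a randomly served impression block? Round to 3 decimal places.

5.159

Component means — I: 7.8; II: 3.16667.
E[X] = 0.43·7.8 + 0.57·3.16667 = 5.159.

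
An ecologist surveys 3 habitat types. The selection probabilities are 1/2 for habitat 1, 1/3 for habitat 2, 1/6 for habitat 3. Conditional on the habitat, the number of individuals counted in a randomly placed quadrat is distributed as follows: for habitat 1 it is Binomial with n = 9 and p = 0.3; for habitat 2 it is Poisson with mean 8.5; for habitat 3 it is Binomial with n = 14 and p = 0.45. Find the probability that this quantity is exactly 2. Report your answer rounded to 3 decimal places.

Conditional on each habitat, P(X = 2): 1: 0.266828; 2: 0.00735029; 3: 0.0141195.
By total probability, P(X = 2) = 0.5·0.266828 + 0.333333·0.00735029 + 0.166667·0.0141195 = 0.138217.

0.138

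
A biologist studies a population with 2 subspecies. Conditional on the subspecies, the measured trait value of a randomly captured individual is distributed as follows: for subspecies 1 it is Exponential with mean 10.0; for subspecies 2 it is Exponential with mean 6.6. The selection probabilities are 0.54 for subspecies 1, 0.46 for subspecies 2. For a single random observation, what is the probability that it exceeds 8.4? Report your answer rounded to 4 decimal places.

0.3620

Conditional on each subspecies, P(X > 8.4): 1: 0.431711; 2: 0.280067.
By total probability, P(X > 8.4) = 0.54·0.431711 + 0.46·0.280067 = 0.361954.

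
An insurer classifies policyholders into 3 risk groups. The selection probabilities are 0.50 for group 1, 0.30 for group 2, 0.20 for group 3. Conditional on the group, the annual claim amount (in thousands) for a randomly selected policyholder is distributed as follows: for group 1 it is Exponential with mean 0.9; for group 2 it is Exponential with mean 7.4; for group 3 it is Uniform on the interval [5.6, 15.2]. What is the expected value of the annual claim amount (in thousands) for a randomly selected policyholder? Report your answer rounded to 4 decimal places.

4.7500

Component means — 1: 0.9; 2: 7.4; 3: 10.4.
E[X] = 0.5·0.9 + 0.3·7.4 + 0.2·10.4 = 4.75.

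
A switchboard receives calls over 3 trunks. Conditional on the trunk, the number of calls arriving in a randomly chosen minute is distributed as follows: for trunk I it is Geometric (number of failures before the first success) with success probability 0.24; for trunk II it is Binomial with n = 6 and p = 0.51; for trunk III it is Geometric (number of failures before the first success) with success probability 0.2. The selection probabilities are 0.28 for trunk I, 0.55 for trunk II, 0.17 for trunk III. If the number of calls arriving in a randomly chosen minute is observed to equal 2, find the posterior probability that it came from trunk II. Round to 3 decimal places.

0.671

Likelihoods P(X=2 | ·): I: 0.138624; II: 0.224914; III: 0.128.
Posterior ∝ prior × likelihood. Numerator for II: 0.55·0.224914 = 0.123703.
Normalizing constant: 0.28·0.138624 + 0.55·0.224914 + 0.17·0.128 = 0.184277.
P(II | observation) = 0.123703 / 0.184277 = 0.671285.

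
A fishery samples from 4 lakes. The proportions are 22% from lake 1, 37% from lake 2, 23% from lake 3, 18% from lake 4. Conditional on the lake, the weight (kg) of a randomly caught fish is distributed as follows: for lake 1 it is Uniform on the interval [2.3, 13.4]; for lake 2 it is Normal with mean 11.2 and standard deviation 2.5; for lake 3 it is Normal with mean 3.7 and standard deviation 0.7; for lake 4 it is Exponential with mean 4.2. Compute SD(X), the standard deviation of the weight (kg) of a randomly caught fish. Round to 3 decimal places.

Per component, 1: μ=7.85, E[X²]=71.89; 2: μ=11.2, E[X²]=131.69; 3: μ=3.7, E[X²]=14.18; 4: μ=4.2, E[X²]=35.28.
E[X] = 0.22·7.85 + 0.37·11.2 + 0.23·3.7 + 0.18·4.2 = 7.478.
E[X²] = 0.22·71.89 + 0.37·131.69 + 0.23·14.18 + 0.18·35.28 = 74.1529.
Var(X) = E[X²] − (E[X])² = 74.1529 − 55.9205 = 18.2324.
SD(X) = √18.2324 = 4.26994.

4.270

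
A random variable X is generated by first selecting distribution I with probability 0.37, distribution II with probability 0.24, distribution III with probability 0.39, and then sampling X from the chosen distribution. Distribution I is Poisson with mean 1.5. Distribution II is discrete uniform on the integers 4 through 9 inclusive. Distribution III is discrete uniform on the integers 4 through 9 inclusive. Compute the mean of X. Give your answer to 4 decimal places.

Component means — I: 1.5; II: 6.5; III: 6.5.
E[X] = 0.37·1.5 + 0.24·6.5 + 0.39·6.5 = 4.65.

4.6500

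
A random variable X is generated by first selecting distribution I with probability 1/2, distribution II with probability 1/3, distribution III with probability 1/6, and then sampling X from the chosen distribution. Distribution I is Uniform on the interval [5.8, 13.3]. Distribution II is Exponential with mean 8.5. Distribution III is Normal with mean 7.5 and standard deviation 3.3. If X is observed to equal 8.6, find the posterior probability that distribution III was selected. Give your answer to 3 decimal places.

Likelihoods f(8.6 | ·): I: 0.133333; II: 0.0427737; III: 0.114359.
Posterior ∝ prior × likelihood. Numerator for III: 0.166667·0.114359 = 0.0190598.
Normalizing constant: 0.5·0.133333 + 0.333333·0.0427737 + 0.166667·0.114359 = 0.0999843.
P(III | observation) = 0.0190598 / 0.0999843 = 0.190627.

0.191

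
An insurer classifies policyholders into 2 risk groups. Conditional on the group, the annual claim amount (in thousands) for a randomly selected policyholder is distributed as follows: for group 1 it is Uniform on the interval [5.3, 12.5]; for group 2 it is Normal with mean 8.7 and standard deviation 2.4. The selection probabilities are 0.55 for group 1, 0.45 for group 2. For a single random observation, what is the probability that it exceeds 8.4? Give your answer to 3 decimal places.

Conditional on each group, P(X > 8.4): 1: 0.569444; 2: 0.549738.
By total probability, P(X > 8.4) = 0.55·0.569444 + 0.45·0.549738 = 0.560577.

0.561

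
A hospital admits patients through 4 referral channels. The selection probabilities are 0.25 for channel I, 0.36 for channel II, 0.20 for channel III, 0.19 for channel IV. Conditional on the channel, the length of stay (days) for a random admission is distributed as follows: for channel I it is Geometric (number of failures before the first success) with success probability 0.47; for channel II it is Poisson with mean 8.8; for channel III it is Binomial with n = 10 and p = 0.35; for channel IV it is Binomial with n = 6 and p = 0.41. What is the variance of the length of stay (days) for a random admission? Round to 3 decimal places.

14.975

Per component, I: μ=1.12766, E[X²]=3.67089; II: μ=8.8, E[X²]=86.24; III: μ=3.5, E[X²]=14.525; IV: μ=2.46, E[X²]=7.503.
E[X] = 0.25·1.12766 + 0.36·8.8 + 0.2·3.5 + 0.19·2.46 = 4.61731.
E[X²] = 0.25·3.67089 + 0.36·86.24 + 0.2·14.525 + 0.19·7.503 = 36.2947.
Var(X) = E[X²] − (E[X])² = 36.2947 − 21.3196 = 14.9751.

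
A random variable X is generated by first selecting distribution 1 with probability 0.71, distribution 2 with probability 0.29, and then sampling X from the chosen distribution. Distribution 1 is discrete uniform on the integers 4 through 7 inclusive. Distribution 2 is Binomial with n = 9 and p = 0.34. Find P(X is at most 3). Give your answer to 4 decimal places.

0.1838

Conditional on each component, P(X ≤ 3): 1: 0; 2: 0.633842.
By total probability, P(X ≤ 3) = 0.71·0 + 0.29·0.633842 = 0.183814.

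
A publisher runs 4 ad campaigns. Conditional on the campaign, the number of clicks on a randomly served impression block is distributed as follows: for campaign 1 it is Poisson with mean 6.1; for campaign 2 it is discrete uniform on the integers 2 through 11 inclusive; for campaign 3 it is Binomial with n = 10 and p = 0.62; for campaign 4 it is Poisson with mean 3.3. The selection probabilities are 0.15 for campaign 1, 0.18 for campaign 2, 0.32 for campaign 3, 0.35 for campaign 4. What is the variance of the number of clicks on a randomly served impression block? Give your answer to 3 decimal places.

Per component, 1: μ=6.1, E[X²]=43.31; 2: μ=6.5, E[X²]=50.5; 3: μ=6.2, E[X²]=40.796; 4: μ=3.3, E[X²]=14.19.
E[X] = 0.15·6.1 + 0.18·6.5 + 0.32·6.2 + 0.35·3.3 = 5.224.
E[X²] = 0.15·43.31 + 0.18·50.5 + 0.32·40.796 + 0.35·14.19 = 33.6077.
Var(X) = E[X²] − (E[X])² = 33.6077 − 27.2902 = 6.31754.

6.318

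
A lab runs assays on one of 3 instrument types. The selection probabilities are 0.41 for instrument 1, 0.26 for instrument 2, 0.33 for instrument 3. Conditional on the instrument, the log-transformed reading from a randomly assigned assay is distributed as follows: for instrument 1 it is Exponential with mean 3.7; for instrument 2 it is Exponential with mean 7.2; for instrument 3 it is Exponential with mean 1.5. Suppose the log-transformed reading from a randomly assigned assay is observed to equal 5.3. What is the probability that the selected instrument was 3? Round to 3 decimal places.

Likelihoods f(5.3 | ·): 1: 0.064521; 2: 0.066524; 3: 0.0194716.
Posterior ∝ prior × likelihood. Numerator for 3: 0.33·0.0194716 = 0.00642563.
Normalizing constant: 0.41·0.064521 + 0.26·0.066524 + 0.33·0.0194716 = 0.0501755.
P(3 | observation) = 0.00642563 / 0.0501755 = 0.128063.

0.128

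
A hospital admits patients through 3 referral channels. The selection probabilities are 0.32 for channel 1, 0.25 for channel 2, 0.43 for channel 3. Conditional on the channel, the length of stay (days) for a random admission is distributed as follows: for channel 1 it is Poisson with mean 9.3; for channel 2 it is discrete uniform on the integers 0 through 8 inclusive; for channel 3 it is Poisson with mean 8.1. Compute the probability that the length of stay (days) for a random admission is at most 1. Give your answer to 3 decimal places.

0.057

Conditional on each channel, P(X ≤ 1): 1: 0.00094167; 2: 0.222222; 3: 0.00276221.
By total probability, P(X ≤ 1) = 0.32·0.00094167 + 0.25·0.222222 + 0.43·0.00276221 = 0.0570446.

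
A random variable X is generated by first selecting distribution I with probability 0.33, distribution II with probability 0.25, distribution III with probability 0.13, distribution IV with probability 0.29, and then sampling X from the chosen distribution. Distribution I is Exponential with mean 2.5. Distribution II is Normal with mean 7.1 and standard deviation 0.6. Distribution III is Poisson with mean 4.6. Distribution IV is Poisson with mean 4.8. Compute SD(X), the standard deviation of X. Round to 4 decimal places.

2.6780

Per component, I: μ=2.5, E[X²]=12.5; II: μ=7.1, E[X²]=50.77; III: μ=4.6, E[X²]=25.76; IV: μ=4.8, E[X²]=27.84.
E[X] = 0.33·2.5 + 0.25·7.1 + 0.13·4.6 + 0.29·4.8 = 4.59.
E[X²] = 0.33·12.5 + 0.25·50.77 + 0.13·25.76 + 0.29·27.84 = 28.2399.
Var(X) = E[X²] − (E[X])² = 28.2399 − 21.0681 = 7.1718.
SD(X) = √7.1718 = 2.67802.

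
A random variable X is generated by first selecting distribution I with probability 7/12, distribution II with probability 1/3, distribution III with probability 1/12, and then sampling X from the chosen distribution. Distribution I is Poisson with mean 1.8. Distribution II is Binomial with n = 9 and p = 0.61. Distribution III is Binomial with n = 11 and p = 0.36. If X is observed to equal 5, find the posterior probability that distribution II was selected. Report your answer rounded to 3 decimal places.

0.725

Likelihoods P(X=5 | ·): I: 0.0260286; II: 0.246194; III: 0.19197.
Posterior ∝ prior × likelihood. Numerator for II: 0.333333·0.246194 = 0.0820648.
Normalizing constant: 0.583333·0.0260286 + 0.333333·0.246194 + 0.0833333·0.19197 = 0.113246.
P(II | observation) = 0.0820648 / 0.113246 = 0.724662.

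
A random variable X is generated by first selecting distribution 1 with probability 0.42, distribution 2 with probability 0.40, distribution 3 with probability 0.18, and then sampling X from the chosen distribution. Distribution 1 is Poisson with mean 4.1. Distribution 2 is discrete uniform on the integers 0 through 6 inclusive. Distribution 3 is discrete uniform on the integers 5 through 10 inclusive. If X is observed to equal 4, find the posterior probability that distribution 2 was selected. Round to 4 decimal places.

Likelihoods P(X=4 | ·): 1: 0.195127; 2: 0.142857; 3: 0.
Posterior ∝ prior × likelihood. Numerator for 2: 0.4·0.142857 = 0.0571429.
Normalizing constant: 0.42·0.195127 + 0.4·0.142857 + 0.18·0 = 0.139096.
P(2 | observation) = 0.0571429 / 0.139096 = 0.410816.

0.4108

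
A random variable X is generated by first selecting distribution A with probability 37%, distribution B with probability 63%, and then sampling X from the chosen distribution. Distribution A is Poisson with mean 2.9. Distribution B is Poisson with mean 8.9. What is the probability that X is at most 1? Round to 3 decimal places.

Conditional on each component, P(X ≤ 1): A: 0.214591; B: 0.00135025.
By total probability, P(X ≤ 1) = 0.37·0.214591 + 0.63·0.00135025 = 0.0802492.

0.080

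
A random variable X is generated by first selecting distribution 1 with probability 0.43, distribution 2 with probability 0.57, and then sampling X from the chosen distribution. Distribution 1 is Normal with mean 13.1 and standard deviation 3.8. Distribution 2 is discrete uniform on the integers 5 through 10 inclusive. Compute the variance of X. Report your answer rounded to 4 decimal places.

Per component, 1: μ=13.1, E[X²]=186.05; 2: μ=7.5, E[X²]=59.1667.
E[X] = 0.43·13.1 + 0.57·7.5 = 9.908.
E[X²] = 0.43·186.05 + 0.57·59.1667 = 113.726.
Var(X) = E[X²] − (E[X])² = 113.726 − 98.1685 = 15.558.

15.5580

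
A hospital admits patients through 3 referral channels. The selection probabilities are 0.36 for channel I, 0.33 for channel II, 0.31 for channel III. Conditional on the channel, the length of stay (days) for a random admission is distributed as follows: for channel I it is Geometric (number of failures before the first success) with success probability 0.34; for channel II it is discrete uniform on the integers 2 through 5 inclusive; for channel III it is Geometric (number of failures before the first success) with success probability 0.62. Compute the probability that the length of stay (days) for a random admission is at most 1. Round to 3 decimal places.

0.468

Conditional on each channel, P(X ≤ 1): I: 0.5644; II: 0; III: 0.8556.
By total probability, P(X ≤ 1) = 0.36·0.5644 + 0.33·0 + 0.31·0.8556 = 0.46842.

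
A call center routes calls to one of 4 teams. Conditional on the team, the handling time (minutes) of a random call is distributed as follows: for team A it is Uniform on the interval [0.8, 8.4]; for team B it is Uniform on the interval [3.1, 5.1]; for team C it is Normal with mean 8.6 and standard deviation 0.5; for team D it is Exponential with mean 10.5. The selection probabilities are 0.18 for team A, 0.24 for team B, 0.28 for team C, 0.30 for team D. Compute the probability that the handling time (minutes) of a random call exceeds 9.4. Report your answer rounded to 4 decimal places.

Conditional on each team, P(X > 9.4): A: 0; B: 0; C: 0.0547993; D: 0.40851.
By total probability, P(X > 9.4) = 0.18·0 + 0.24·0 + 0.28·0.0547993 + 0.3·0.40851 = 0.137897.

0.1379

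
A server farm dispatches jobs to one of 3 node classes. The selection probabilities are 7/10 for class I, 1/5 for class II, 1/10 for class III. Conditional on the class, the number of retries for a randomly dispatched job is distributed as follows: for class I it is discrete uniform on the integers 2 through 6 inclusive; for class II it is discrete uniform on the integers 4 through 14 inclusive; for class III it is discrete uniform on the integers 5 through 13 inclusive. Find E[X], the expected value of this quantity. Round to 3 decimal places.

5.500

Component means — I: 4; II: 9; III: 9.
E[X] = 0.7·4 + 0.2·9 + 0.1·9 = 5.5.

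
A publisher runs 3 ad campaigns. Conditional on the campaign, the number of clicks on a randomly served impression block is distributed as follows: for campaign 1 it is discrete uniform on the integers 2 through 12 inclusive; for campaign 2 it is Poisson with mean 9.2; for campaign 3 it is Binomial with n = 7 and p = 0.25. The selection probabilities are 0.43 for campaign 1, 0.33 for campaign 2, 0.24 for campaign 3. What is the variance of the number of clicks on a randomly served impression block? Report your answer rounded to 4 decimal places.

Per component, 1: μ=7, E[X²]=59; 2: μ=9.2, E[X²]=93.84; 3: μ=1.75, E[X²]=4.375.
E[X] = 0.43·7 + 0.33·9.2 + 0.24·1.75 = 6.466.
E[X²] = 0.43·59 + 0.33·93.84 + 0.24·4.375 = 57.3872.
Var(X) = E[X²] − (E[X])² = 57.3872 − 41.8092 = 15.578.

15.5780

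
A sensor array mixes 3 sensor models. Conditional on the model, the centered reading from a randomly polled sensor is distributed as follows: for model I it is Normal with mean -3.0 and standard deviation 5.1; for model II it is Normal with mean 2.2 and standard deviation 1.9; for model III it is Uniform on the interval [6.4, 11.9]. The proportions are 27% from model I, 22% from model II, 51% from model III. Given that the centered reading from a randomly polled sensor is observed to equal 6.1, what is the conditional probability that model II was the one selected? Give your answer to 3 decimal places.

0.567

Likelihoods f(6.1 | ·): I: 0.0159218; II: 0.0255418; III: 0.
Posterior ∝ prior × likelihood. Numerator for II: 0.22·0.0255418 = 0.00561919.
Normalizing constant: 0.27·0.0159218 + 0.22·0.0255418 + 0.51·0 = 0.00991807.
P(II | observation) = 0.00561919 / 0.00991807 = 0.566561.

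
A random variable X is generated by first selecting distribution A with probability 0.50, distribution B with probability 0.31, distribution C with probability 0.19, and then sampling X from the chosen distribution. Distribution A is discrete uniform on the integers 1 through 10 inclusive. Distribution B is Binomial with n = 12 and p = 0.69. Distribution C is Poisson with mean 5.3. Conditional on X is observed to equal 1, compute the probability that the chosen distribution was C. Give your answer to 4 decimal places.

Likelihoods P(X=1 | ·): A: 0.1; B: 2.10382e-05; C: 0.0264554.
Posterior ∝ prior × likelihood. Numerator for C: 0.19·0.0264554 = 0.00502654.
Normalizing constant: 0.5·0.1 + 0.31·2.10382e-05 + 0.19·0.0264554 = 0.0550331.
P(C | observation) = 0.00502654 / 0.0550331 = 0.0913367.

0.0913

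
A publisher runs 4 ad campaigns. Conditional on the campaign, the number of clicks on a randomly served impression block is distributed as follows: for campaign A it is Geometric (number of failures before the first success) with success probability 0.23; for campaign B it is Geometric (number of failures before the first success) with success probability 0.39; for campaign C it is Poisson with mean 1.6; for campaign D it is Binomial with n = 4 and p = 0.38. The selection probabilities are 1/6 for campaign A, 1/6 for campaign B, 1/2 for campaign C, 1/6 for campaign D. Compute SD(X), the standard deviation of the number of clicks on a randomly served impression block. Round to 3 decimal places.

Per component, A: μ=3.34783, E[X²]=25.7637; B: μ=1.5641, E[X²]=6.45694; C: μ=1.6, E[X²]=4.16; D: μ=1.52, E[X²]=3.2528.
E[X] = 0.166667·3.34783 + 0.166667·1.5641 + 0.5·1.6 + 0.166667·1.52 = 1.87199.
E[X²] = 0.166667·25.7637 + 0.166667·6.45694 + 0.5·4.16 + 0.166667·3.2528 = 7.99224.
Var(X) = E[X²] − (E[X])² = 7.99224 − 3.50434 = 4.4879.
SD(X) = √4.4879 = 2.11847.

2.118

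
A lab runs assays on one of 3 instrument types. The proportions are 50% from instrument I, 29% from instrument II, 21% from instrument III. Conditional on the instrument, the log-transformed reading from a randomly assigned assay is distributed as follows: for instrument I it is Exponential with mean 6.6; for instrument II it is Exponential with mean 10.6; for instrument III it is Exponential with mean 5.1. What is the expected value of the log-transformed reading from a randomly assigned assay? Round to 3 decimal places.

Component means — I: 6.6; II: 10.6; III: 5.1.
E[X] = 0.5·6.6 + 0.29·10.6 + 0.21·5.1 = 7.445.

7.445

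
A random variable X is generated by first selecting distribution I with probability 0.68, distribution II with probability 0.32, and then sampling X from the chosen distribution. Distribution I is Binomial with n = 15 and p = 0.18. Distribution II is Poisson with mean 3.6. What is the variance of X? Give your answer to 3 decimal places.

Per component, I: μ=2.7, E[X²]=9.504; II: μ=3.6, E[X²]=16.56.
E[X] = 0.68·2.7 + 0.32·3.6 = 2.988.
E[X²] = 0.68·9.504 + 0.32·16.56 = 11.7619.
Var(X) = E[X²] − (E[X])² = 11.7619 − 8.92814 = 2.83378.

2.834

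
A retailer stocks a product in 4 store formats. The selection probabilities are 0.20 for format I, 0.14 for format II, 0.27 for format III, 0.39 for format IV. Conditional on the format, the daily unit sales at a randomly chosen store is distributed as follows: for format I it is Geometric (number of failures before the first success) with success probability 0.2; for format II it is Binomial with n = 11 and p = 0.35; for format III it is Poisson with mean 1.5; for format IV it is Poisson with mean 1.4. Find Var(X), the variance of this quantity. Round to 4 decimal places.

6.7043

Per component, I: μ=4, E[X²]=36; II: μ=3.85, E[X²]=17.325; III: μ=1.5, E[X²]=3.75; IV: μ=1.4, E[X²]=3.36.
E[X] = 0.2·4 + 0.14·3.85 + 0.27·1.5 + 0.39·1.4 = 2.29.
E[X²] = 0.2·36 + 0.14·17.325 + 0.27·3.75 + 0.39·3.36 = 11.9484.
Var(X) = E[X²] − (E[X])² = 11.9484 − 5.2441 = 6.7043.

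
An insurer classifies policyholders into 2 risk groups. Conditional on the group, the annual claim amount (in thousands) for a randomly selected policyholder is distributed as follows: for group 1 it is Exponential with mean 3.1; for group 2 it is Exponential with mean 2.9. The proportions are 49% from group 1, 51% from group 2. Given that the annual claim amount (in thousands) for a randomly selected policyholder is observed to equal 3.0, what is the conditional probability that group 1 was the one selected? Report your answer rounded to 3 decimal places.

0.490

Likelihoods f(3.0 | ·): 1: 0.122561; 2: 0.122555.
Posterior ∝ prior × likelihood. Numerator for 1: 0.49·0.122561 = 0.060055.
Normalizing constant: 0.49·0.122561 + 0.51·0.122555 = 0.122558.
P(1 | observation) = 0.060055 / 0.122558 = 0.490012.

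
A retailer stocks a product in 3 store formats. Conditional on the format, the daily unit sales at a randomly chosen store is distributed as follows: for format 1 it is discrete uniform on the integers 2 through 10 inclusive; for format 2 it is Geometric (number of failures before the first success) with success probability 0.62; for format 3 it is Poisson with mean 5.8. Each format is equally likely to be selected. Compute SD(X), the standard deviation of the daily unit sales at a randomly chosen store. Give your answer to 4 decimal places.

3.2716

Per component, 1: μ=6, E[X²]=42.6667; 2: μ=0.612903, E[X²]=1.3642; 3: μ=5.8, E[X²]=39.44.
E[X] = 0.333333·6 + 0.333333·0.612903 + 0.333333·5.8 = 4.13763.
E[X²] = 0.333333·42.6667 + 0.333333·1.3642 + 0.333333·39.44 = 27.8236.
Var(X) = E[X²] − (E[X])² = 27.8236 − 17.12 = 10.7036.
SD(X) = √10.7036 = 3.27164.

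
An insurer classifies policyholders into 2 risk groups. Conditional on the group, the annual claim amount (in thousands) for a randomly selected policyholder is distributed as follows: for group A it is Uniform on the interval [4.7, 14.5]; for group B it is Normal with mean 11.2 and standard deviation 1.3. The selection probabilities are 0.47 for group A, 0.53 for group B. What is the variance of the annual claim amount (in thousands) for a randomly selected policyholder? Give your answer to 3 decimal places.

5.295

Per component, A: μ=9.6, E[X²]=100.163; B: μ=11.2, E[X²]=127.13.
E[X] = 0.47·9.6 + 0.53·11.2 = 10.448.
E[X²] = 0.47·100.163 + 0.53·127.13 = 114.456.
Var(X) = E[X²] − (E[X])² = 114.456 − 109.161 = 5.29496.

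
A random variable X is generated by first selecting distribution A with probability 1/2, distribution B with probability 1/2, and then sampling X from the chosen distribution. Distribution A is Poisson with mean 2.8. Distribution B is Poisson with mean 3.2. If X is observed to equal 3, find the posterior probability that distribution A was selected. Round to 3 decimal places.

Likelihoods P(X=3 | ·): A: 0.222484; B: 0.222616.
Posterior ∝ prior × likelihood. Numerator for A: 0.5·0.222484 = 0.111242.
Normalizing constant: 0.5·0.222484 + 0.5·0.222616 = 0.22255.
P(A | observation) = 0.111242 / 0.22255 = 0.499851.

0.500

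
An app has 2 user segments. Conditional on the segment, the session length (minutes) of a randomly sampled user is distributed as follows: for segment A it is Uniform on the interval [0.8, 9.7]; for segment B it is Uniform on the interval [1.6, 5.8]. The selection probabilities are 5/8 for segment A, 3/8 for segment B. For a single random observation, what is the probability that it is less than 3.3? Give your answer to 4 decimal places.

Conditional on each segment, P(X < 3.3): A: 0.280899; B: 0.404762.
By total probability, P(X < 3.3) = 0.625·0.280899 + 0.375·0.404762 = 0.327348.

0.3273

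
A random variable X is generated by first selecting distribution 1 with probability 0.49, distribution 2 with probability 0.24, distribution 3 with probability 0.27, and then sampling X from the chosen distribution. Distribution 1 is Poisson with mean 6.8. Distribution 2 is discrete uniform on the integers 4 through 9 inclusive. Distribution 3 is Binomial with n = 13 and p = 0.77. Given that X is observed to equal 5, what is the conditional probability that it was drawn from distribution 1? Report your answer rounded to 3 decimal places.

0.619

Likelihoods P(X=5 | ·): 1: 0.134946; 2: 0.166667; 3: 0.00272807.
Posterior ∝ prior × likelihood. Numerator for 1: 0.49·0.134946 = 0.0661237.
Normalizing constant: 0.49·0.134946 + 0.24·0.166667 + 0.27·0.00272807 = 0.10686.
P(1 | observation) = 0.0661237 / 0.10686 = 0.618786.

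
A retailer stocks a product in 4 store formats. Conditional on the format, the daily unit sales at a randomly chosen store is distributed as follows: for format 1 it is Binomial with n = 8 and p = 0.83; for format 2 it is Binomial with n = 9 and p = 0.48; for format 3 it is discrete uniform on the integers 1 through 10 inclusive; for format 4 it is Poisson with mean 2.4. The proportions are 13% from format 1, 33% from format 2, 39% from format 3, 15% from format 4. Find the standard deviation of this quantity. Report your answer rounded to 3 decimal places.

Per component, 1: μ=6.64, E[X²]=45.2184; 2: μ=4.32, E[X²]=20.9088; 3: μ=5.5, E[X²]=38.5; 4: μ=2.4, E[X²]=8.16.
E[X] = 0.13·6.64 + 0.33·4.32 + 0.39·5.5 + 0.15·2.4 = 4.7938.
E[X²] = 0.13·45.2184 + 0.33·20.9088 + 0.39·38.5 + 0.15·8.16 = 29.0173.
Var(X) = E[X²] − (E[X])² = 29.0173 − 22.9805 = 6.03678.
SD(X) = √6.03678 = 2.45699.

2.457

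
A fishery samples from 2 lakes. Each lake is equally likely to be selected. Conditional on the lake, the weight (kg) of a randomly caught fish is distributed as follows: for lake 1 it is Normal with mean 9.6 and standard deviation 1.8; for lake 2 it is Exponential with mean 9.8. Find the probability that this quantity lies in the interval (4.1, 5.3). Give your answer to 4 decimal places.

Conditional on each lake, P(4.1 < X < 5.3): 1: 0.00732649; 2: 0.0758477.
By total probability, P(4.1 < X < 5.3) = 0.5·0.00732649 + 0.5·0.0758477 = 0.0415871.

0.0416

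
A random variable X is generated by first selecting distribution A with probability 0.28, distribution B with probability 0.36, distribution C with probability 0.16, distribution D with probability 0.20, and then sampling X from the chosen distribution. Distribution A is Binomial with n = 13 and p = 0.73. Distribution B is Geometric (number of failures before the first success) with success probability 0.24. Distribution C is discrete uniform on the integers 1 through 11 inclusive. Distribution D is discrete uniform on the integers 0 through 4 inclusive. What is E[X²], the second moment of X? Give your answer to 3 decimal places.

42.854

For each component E[X²] = Var + (mean)², giving A: 92.6224; B: 23.2222; C: 46; D: 6.
Overall E[X²] = 0.28·92.6224 + 0.36·23.2222 + 0.16·46 + 0.2·6 = 42.8543.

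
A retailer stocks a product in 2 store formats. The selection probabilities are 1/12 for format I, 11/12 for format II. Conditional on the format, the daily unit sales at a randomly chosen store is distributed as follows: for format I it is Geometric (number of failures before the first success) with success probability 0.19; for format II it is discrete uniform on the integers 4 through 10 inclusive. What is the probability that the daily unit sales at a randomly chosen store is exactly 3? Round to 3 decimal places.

Conditional on each format, P(X = 3): I: 0.100974; II: 0.
By total probability, P(X = 3) = 0.0833333·0.100974 + 0.916667·0 = 0.00841448.

0.008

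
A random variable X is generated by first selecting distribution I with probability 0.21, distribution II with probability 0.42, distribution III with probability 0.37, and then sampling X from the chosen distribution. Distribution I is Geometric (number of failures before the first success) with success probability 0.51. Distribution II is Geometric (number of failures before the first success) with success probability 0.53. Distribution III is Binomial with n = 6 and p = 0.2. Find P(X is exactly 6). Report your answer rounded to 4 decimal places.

0.0039

Conditional on each component, P(X = 6): I: 0.00705906; II: 0.00571298; III: 6.4e-05.
By total probability, P(X = 6) = 0.21·0.00705906 + 0.42·0.00571298 + 0.37·6.4e-05 = 0.00390554.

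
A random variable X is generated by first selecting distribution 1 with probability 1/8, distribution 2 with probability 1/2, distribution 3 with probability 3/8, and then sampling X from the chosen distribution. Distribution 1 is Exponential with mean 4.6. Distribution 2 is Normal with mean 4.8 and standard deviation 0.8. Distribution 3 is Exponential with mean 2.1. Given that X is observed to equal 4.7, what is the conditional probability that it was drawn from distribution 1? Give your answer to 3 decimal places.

Likelihoods f(4.7 | ·): 1: 0.078254; 2: 0.494797; 3: 0.0507912.
Posterior ∝ prior × likelihood. Numerator for 1: 0.125·0.078254 = 0.00978175.
Normalizing constant: 0.125·0.078254 + 0.5·0.494797 + 0.375·0.0507912 = 0.276227.
P(1 | observation) = 0.00978175 / 0.276227 = 0.035412.

0.035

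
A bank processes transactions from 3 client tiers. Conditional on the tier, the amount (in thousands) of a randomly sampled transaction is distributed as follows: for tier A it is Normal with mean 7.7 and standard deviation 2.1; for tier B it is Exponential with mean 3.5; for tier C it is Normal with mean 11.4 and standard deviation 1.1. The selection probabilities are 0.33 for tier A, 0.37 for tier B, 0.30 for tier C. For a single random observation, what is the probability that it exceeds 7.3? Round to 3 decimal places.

0.536

Conditional on each tier, P(X > 7.3): A: 0.575532; B: 0.124218; C: 0.999903.
By total probability, P(X > 7.3) = 0.33·0.575532 + 0.37·0.124218 + 0.3·0.999903 = 0.535857.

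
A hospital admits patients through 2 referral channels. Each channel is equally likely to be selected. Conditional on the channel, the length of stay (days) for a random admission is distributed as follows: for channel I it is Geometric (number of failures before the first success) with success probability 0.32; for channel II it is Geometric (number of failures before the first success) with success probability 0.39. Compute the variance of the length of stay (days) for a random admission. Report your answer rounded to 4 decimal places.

5.4042

Per component, I: μ=2.125, E[X²]=11.1562; II: μ=1.5641, E[X²]=6.45694.
E[X] = 0.5·2.125 + 0.5·1.5641 = 1.84455.
E[X²] = 0.5·11.1562 + 0.5·6.45694 = 8.80659.
Var(X) = E[X²] − (E[X])² = 8.80659 − 3.40237 = 5.40422.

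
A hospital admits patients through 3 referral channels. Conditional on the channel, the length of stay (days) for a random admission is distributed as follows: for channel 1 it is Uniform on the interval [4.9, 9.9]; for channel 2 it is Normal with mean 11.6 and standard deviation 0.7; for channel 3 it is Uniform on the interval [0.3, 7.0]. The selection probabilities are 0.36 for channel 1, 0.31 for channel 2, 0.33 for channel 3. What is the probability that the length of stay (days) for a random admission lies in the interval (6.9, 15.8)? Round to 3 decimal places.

Conditional on each channel, P(6.9 < X < 15.8): 1: 0.6; 2: 1; 3: 0.0149254.
By total probability, P(6.9 < X < 15.8) = 0.36·0.6 + 0.31·1 + 0.33·0.0149254 = 0.530925.

0.531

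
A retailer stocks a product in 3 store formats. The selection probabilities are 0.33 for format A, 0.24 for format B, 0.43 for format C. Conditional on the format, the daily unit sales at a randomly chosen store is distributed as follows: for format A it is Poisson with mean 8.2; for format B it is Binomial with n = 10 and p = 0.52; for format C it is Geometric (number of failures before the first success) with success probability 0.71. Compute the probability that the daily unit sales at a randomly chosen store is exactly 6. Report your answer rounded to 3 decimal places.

0.091

Conditional on each format, P(X = 6): A: 0.115967; B: 0.220396; C: 0.000422325.
By total probability, P(X = 6) = 0.33·0.115967 + 0.24·0.220396 + 0.43·0.000422325 = 0.0913459.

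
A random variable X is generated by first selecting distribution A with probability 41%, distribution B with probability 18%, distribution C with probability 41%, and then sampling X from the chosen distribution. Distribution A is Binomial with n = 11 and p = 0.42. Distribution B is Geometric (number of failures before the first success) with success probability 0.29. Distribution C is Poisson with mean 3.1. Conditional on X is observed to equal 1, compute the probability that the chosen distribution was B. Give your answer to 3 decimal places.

0.362

Likelihoods P(X=1 | ·): A: 0.0199032; B: 0.2059; C: 0.139653.
Posterior ∝ prior × likelihood. Numerator for B: 0.18·0.2059 = 0.037062.
Normalizing constant: 0.41·0.0199032 + 0.18·0.2059 + 0.41·0.139653 = 0.10248.
P(B | observation) = 0.037062 / 0.10248 = 0.361652.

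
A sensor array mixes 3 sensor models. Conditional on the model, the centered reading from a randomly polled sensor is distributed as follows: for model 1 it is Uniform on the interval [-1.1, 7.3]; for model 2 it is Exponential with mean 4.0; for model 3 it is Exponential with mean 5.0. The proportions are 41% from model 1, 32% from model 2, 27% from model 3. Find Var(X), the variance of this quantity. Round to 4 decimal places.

Per component, 1: μ=3.1, E[X²]=15.49; 2: μ=4, E[X²]=32; 3: μ=5, E[X²]=50.
E[X] = 0.41·3.1 + 0.32·4 + 0.27·5 = 3.901.
E[X²] = 0.41·15.49 + 0.32·32 + 0.27·50 = 30.0909.
Var(X) = E[X²] − (E[X])² = 30.0909 − 15.2178 = 14.8731.

14.8731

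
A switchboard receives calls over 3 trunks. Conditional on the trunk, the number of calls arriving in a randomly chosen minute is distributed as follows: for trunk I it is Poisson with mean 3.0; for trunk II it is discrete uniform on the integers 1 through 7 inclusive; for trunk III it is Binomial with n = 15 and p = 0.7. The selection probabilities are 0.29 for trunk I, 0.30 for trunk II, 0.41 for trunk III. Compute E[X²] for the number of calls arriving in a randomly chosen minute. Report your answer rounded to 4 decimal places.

For each component E[X²] = Var + (mean)², giving I: 12; II: 20; III: 113.4.
Overall E[X²] = 0.29·12 + 0.3·20 + 0.41·113.4 = 55.974.

55.9740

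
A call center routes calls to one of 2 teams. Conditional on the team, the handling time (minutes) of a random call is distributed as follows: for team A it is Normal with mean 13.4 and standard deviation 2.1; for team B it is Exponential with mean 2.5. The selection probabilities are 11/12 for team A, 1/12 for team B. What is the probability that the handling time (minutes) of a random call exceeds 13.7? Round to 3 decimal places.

Conditional on each team, P(X > 13.7): A: 0.443202; B: 0.00416933.
By total probability, P(X > 13.7) = 0.916667·0.443202 + 0.0833333·0.00416933 = 0.406615.

0.407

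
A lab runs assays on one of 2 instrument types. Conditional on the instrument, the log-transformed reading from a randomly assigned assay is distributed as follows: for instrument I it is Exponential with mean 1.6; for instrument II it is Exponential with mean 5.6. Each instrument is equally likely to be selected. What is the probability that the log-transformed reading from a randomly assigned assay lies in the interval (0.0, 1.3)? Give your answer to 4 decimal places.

0.3817

Conditional on each instrument, P(0.0 < X < 1.3): I: 0.556253; II: 0.207167.
By total probability, P(0.0 < X < 1.3) = 0.5·0.556253 + 0.5·0.207167 = 0.38171.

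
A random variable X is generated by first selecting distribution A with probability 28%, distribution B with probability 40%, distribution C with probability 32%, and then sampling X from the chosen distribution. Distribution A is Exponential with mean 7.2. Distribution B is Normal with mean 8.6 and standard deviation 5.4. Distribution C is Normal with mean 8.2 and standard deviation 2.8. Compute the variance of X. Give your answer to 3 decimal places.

29.018

Per component, A: μ=7.2, E[X²]=103.68; B: μ=8.6, E[X²]=103.12; C: μ=8.2, E[X²]=75.08.
E[X] = 0.28·7.2 + 0.4·8.6 + 0.32·8.2 = 8.08.
E[X²] = 0.28·103.68 + 0.4·103.12 + 0.32·75.08 = 94.304.
Var(X) = E[X²] − (E[X])² = 94.304 − 65.2864 = 29.0176.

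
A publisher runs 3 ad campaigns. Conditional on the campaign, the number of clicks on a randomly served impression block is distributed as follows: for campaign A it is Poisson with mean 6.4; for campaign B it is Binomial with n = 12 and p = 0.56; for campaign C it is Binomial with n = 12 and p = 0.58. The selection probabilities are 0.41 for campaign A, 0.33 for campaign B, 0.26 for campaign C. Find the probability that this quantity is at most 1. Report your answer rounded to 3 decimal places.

Conditional on each campaign, P(X ≤ 1): A: 0.0122955; B: 0.000856826; C: 0.000529418.
By total probability, P(X ≤ 1) = 0.41·0.0122955 + 0.33·0.000856826 + 0.26·0.000529418 = 0.00546157.

0.005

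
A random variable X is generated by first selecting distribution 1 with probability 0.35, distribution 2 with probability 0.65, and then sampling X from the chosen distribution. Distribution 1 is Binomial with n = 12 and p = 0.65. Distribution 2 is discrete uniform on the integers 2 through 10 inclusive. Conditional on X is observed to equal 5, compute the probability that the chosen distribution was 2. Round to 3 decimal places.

0.777

Likelihoods P(X=5 | ·): 1: 0.0591246; 2: 0.111111.
Posterior ∝ prior × likelihood. Numerator for 2: 0.65·0.111111 = 0.0722222.
Normalizing constant: 0.35·0.0591246 + 0.65·0.111111 = 0.0929158.
P(2 | observation) = 0.0722222 / 0.0929158 = 0.777286.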